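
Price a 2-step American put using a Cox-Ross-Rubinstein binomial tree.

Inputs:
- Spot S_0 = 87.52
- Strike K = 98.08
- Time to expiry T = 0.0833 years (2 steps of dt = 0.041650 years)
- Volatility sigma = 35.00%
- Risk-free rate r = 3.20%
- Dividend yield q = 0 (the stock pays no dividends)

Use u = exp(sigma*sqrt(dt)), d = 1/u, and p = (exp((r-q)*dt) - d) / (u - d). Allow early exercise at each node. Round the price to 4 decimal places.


dt = T/N = 0.041650
u = exp(sigma*sqrt(dt)) = 1.074042; d = 1/u = 0.931062
p = (exp((r-q)*dt) - d) / (u - d) = 0.491478
Discount per step: exp(-r*dt) = 0.998668
Stock lattice S(k, i) with i counting down-moves:
  k=0: S(0,0) = 87.5200
  k=1: S(1,0) = 94.0002; S(1,1) = 81.4866
  k=2: S(2,0) = 100.9601; S(2,1) = 87.5200; S(2,2) = 75.8691
Terminal payoffs V(N, i) = max(K - S_T, 0):
  V(2,0) = 0.000000; V(2,1) = 10.560000; V(2,2) = 22.210936
Backward induction: V(k, i) = exp(-r*dt) * [p * V(k+1, i) + (1-p) * V(k+1, i+1)]; then take max(V_cont, immediate exercise) for American.
  V(1,0) = exp(-r*dt) * [p*0.000000 + (1-p)*10.560000] = 5.362839; exercise = 4.079839; V(1,0) = max -> 5.362839
  V(1,1) = exp(-r*dt) * [p*10.560000 + (1-p)*22.210936] = 16.462800; exercise = 16.593434; V(1,1) = max -> 16.593434
  V(0,0) = exp(-r*dt) * [p*5.362839 + (1-p)*16.593434] = 11.059093; exercise = 10.560000; V(0,0) = max -> 11.059093

Answer: Price = V(0,0) = 11.0591


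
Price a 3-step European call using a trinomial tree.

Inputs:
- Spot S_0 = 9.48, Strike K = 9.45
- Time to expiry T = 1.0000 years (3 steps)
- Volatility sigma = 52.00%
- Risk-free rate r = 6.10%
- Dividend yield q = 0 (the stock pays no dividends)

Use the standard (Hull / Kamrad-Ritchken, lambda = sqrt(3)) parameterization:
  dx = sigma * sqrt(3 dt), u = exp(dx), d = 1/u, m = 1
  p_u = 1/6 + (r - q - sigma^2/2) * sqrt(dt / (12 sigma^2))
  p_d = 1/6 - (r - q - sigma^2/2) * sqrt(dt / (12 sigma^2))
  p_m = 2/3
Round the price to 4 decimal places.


dt = T/N = 0.333333; dx = sigma*sqrt(3*dt) = 0.520000
u = exp(dx) = 1.682028; d = 1/u = 0.594521
p_u = 0.142885, p_m = 0.666667, p_d = 0.190449
Discount per step: exp(-r*dt) = 0.979872
Stock lattice S(k, j) with j the centered position index:
  k=0: S(0,+0) = 9.4800
  k=1: S(1,-1) = 5.6361; S(1,+0) = 9.4800; S(1,+1) = 15.9456
  k=2: S(2,-2) = 3.3508; S(2,-1) = 5.6361; S(2,+0) = 9.4800; S(2,+1) = 15.9456; S(2,+2) = 26.8210
  k=3: S(3,-3) = 1.9921; S(3,-2) = 3.3508; S(3,-1) = 5.6361; S(3,+0) = 9.4800; S(3,+1) = 15.9456; S(3,+2) = 26.8210; S(3,+3) = 45.1136
Terminal payoffs V(N, j) = max(S_T - K, 0):
  V(3,-3) = 0.000000; V(3,-2) = 0.000000; V(3,-1) = 0.000000; V(3,+0) = 0.030000; V(3,+1) = 6.495622; V(3,+2) = 17.370977; V(3,+3) = 35.663625
Backward induction: V(k, j) = exp(-r*dt) * [p_u * V(k+1, j+1) + p_m * V(k+1, j) + p_d * V(k+1, j-1)]
  V(2,-2) = exp(-r*dt) * [p_u*0.000000 + p_m*0.000000 + p_d*0.000000] = 0.000000
  V(2,-1) = exp(-r*dt) * [p_u*0.030000 + p_m*0.000000 + p_d*0.000000] = 0.004200
  V(2,+0) = exp(-r*dt) * [p_u*6.495622 + p_m*0.030000 + p_d*0.000000] = 0.929041
  V(2,+1) = exp(-r*dt) * [p_u*17.370977 + p_m*6.495622 + p_d*0.030000] = 6.680937
  V(2,+2) = exp(-r*dt) * [p_u*35.663625 + p_m*17.370977 + p_d*6.495622] = 17.552954
  V(1,-1) = exp(-r*dt) * [p_u*0.929041 + p_m*0.004200 + p_d*0.000000] = 0.132818
  V(1,+0) = exp(-r*dt) * [p_u*6.680937 + p_m*0.929041 + p_d*0.004200] = 1.543067
  V(1,+1) = exp(-r*dt) * [p_u*17.552954 + p_m*6.680937 + p_d*0.929041] = 6.995247
  V(0,+0) = exp(-r*dt) * [p_u*6.995247 + p_m*1.543067 + p_d*0.132818] = 2.012186

Answer: Price = V(0,0) = 2.0122


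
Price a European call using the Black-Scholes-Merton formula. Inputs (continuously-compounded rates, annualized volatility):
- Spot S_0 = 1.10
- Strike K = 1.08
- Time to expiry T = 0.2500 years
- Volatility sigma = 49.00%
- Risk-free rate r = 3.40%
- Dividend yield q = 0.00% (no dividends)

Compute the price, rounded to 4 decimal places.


d1 = (ln(S/K) + (r - q + 0.5*sigma^2) * T) / (sigma * sqrt(T)) = 0.23208832
d2 = d1 - sigma * sqrt(T) = -0.01291168
exp(-rT) = 0.99153602; exp(-qT) = 1.00000000
C = S_0 * exp(-qT) * N(d1) - K * exp(-rT) * N(d2)
N(d1) = 0.59176529; N(d2) = 0.49484913
C = 1.1000 * 1.00000000 * 0.59176529 - 1.0800 * 0.99153602 * 0.49484913 = 0.1210

Answer: Price = 0.1210


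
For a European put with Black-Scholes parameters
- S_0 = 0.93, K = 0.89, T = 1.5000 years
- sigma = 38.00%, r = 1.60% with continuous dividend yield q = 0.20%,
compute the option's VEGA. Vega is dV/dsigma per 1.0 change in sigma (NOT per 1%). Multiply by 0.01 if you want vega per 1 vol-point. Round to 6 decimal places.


d1 = 0.3722861786; d2 = -0.0931168725
phi(d1) = 0.3722323464; exp(-qT) = 0.9970044955; exp(-rT) = 0.9762857098
Vega = S * exp(-qT) * phi(d1) * sqrt(T) = 0.9300 * 0.9970044955 * 0.3722323464 * 1.2247448714 = 0.422707

Answer: Vega = 0.422707


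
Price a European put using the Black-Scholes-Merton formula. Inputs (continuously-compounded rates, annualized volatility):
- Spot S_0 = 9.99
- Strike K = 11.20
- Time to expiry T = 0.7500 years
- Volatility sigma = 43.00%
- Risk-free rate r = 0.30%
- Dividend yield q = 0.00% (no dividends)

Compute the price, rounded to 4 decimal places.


Answer: Price = 2.2249

Derivation:
d1 = (ln(S/K) + (r - q + 0.5*sigma^2) * T) / (sigma * sqrt(T)) = -0.11477639
d2 = d1 - sigma * sqrt(T) = -0.48716731
exp(-rT) = 0.99775253; exp(-qT) = 1.00000000
P = K * exp(-rT) * N(-d2) - S_0 * exp(-qT) * N(-d1)
N(-d1) = 0.54568882; N(-d2) = 0.68693012
P = 11.2000 * 0.99775253 * 0.68693012 - 9.9900 * 1.00000000 * 0.54568882 = 2.2249


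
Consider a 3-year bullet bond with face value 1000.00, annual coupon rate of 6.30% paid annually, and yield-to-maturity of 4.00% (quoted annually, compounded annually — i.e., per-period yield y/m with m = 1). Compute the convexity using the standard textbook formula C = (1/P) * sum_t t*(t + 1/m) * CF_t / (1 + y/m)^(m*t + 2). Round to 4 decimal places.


Answer: Convexity = 10.2645

Derivation:
Coupon per period c = face * coupon_rate / m = 63.000000
Periods per year m = 1; per-period yield y/m = 0.040000
Number of cashflows N = 3
Cashflows (t years, CF_t, discount factor 1/(1+y/m)^(m*t), PV):
  t = 1.0000: CF_t = 63.000000, DF = 0.961538, PV = 60.576923
  t = 2.0000: CF_t = 63.000000, DF = 0.924556, PV = 58.247041
  t = 3.0000: CF_t = 1063.000000, DF = 0.888996, PV = 945.003129
Price P = sum_t PV_t = 1063.827094
Convexity numerator sum_t t*(t + 1/m) * CF_t / (1+y/m)^(m*t + 2):
  t = 1.0000: term = 112.013541
  t = 2.0000: term = 323.115984
  t = 3.0000: term = 10484.502174
Convexity = (1/P) * sum = 10919.631699 / 1063.827094 = 10.264480


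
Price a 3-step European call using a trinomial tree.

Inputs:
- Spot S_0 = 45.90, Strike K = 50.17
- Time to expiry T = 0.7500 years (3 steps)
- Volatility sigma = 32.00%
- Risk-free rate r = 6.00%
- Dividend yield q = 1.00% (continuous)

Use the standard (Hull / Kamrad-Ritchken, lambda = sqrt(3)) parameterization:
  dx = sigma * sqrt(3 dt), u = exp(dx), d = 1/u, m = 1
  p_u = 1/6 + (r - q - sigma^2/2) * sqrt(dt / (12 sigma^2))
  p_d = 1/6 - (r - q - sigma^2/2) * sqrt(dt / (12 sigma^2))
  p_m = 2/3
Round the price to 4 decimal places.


dt = T/N = 0.250000; dx = sigma*sqrt(3*dt) = 0.277128
u = exp(dx) = 1.319335; d = 1/u = 0.757957
p_u = 0.166125, p_m = 0.666667, p_d = 0.167208
Discount per step: exp(-r*dt) = 0.985112
Stock lattice S(k, j) with j the centered position index:
  k=0: S(0,+0) = 45.9000
  k=1: S(1,-1) = 34.7902; S(1,+0) = 45.9000; S(1,+1) = 60.5575
  k=2: S(2,-2) = 26.3695; S(2,-1) = 34.7902; S(2,+0) = 45.9000; S(2,+1) = 60.5575; S(2,+2) = 79.8956
  k=3: S(3,-3) = 19.9870; S(3,-2) = 26.3695; S(3,-1) = 34.7902; S(3,+0) = 45.9000; S(3,+1) = 60.5575; S(3,+2) = 79.8956; S(3,+3) = 105.4092
Terminal payoffs V(N, j) = max(S_T - K, 0):
  V(3,-3) = 0.000000; V(3,-2) = 0.000000; V(3,-1) = 0.000000; V(3,+0) = 0.000000; V(3,+1) = 10.387495; V(3,+2) = 29.725647; V(3,+3) = 55.239156
Backward induction: V(k, j) = exp(-r*dt) * [p_u * V(k+1, j+1) + p_m * V(k+1, j) + p_d * V(k+1, j-1)]
  V(2,-2) = exp(-r*dt) * [p_u*0.000000 + p_m*0.000000 + p_d*0.000000] = 0.000000
  V(2,-1) = exp(-r*dt) * [p_u*0.000000 + p_m*0.000000 + p_d*0.000000] = 0.000000
  V(2,+0) = exp(-r*dt) * [p_u*10.387495 + p_m*0.000000 + p_d*0.000000] = 1.699936
  V(2,+1) = exp(-r*dt) * [p_u*29.725647 + p_m*10.387495 + p_d*0.000000] = 11.686562
  V(2,+2) = exp(-r*dt) * [p_u*55.239156 + p_m*29.725647 + p_d*10.387495] = 30.273078
  V(1,-1) = exp(-r*dt) * [p_u*1.699936 + p_m*0.000000 + p_d*0.000000] = 0.278198
  V(1,+0) = exp(-r*dt) * [p_u*11.686562 + p_m*1.699936 + p_d*0.000000] = 3.028948
  V(1,+1) = exp(-r*dt) * [p_u*30.273078 + p_m*11.686562 + p_d*1.699936] = 12.909312
  V(0,+0) = exp(-r*dt) * [p_u*12.909312 + p_m*3.028948 + p_d*0.278198] = 4.147696

Answer: Price = V(0,0) = 4.1477


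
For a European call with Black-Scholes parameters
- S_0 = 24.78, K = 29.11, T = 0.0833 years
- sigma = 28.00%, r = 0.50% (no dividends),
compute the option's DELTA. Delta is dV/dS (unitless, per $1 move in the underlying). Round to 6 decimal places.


Answer: Delta = 0.025752

Derivation:
d1 = -1.9472519791; d2 = -2.0280648494
phi(d1) = 0.0599146836; exp(-qT) = 1.0000000000; exp(-rT) = 0.9995835867
N(d1) = 0.0257522664
Delta = exp(-qT) * N(d1) = 1.0000000000 * 0.0257522664 = 0.025752


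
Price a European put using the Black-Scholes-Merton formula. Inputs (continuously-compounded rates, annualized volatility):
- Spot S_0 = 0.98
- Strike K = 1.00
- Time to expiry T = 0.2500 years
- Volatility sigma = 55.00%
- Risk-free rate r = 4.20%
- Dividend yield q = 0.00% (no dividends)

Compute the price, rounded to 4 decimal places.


Answer: Price = 0.1125

Derivation:
d1 = (ln(S/K) + (r - q + 0.5*sigma^2) * T) / (sigma * sqrt(T)) = 0.10221743
d2 = d1 - sigma * sqrt(T) = -0.17278257
exp(-rT) = 0.98955493; exp(-qT) = 1.00000000
P = K * exp(-rT) * N(-d2) - S_0 * exp(-qT) * N(-d1)
N(-d1) = 0.45929205; N(-d2) = 0.56858883
P = 1.0000 * 0.98955493 * 0.56858883 - 0.9800 * 1.00000000 * 0.45929205 = 0.1125


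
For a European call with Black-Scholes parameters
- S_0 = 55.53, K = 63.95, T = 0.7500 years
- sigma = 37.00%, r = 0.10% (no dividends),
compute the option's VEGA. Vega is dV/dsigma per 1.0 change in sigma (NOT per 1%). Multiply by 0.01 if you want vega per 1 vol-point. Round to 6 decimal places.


d1 = -0.2780350771; d2 = -0.5984644765
phi(d1) = 0.3838166612; exp(-qT) = 1.0000000000; exp(-rT) = 0.9992502812
Vega = S * exp(-qT) * phi(d1) * sqrt(T) = 55.5300 * 1.0000000000 * 0.3838166612 * 0.8660254038 = 18.457893

Answer: Vega = 18.457893


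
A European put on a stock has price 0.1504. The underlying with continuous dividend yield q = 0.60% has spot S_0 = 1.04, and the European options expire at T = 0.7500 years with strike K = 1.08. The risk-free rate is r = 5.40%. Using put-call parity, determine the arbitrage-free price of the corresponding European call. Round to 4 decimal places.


Answer: Call price = 0.1486

Derivation:
Put-call parity: C - P = S_0 * exp(-qT) - K * exp(-rT).
S_0 * exp(-qT) = 1.0400 * 0.99551011 = 1.03533051
K * exp(-rT) = 1.0800 * 0.96030916 = 1.03713390
C = P + S*exp(-qT) - K*exp(-rT)
C = 0.1504 + 1.03533051 - 1.03713390 = 0.1486


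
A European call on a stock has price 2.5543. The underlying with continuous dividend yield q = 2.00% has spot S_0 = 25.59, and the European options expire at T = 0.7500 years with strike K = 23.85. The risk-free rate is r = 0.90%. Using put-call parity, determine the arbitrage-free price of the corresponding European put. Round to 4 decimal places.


Answer: Put price = 1.0348

Derivation:
Put-call parity: C - P = S_0 * exp(-qT) - K * exp(-rT).
S_0 * exp(-qT) = 25.5900 * 0.98511194 = 25.20901453
K * exp(-rT) = 23.8500 * 0.99327273 = 23.68955461
P = C - S*exp(-qT) + K*exp(-rT)
P = 2.5543 - 25.20901453 + 23.68955461 = 1.0348


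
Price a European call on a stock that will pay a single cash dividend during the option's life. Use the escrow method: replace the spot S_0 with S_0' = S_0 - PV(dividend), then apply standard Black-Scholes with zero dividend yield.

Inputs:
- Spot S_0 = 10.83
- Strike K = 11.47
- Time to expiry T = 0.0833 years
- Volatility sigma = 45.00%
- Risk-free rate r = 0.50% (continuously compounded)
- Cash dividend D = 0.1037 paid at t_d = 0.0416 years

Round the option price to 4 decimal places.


Answer: Price = 0.2789

Derivation:
PV(D) = D * exp(-r * t_d) = 0.1037 * 0.99979202 = 0.10367843
S_0' = S_0 - PV(D) = 10.8300 - 0.10367843 = 10.72632157
d1 = (ln(S_0'/K) + (r + sigma^2/2)*T) / (sigma*sqrt(T)) = -0.44798737
d2 = d1 - sigma*sqrt(T) = -0.57786519
exp(-rT) = 0.99958359
N(d1) = 0.32708116; N(d2) = 0.28167757
C = S_0' * N(d1) - K * exp(-rT) * N(d2) = 10.72632157 * 0.32708116 - 11.4700 * 0.99958359 * 0.28167757 = 0.2789


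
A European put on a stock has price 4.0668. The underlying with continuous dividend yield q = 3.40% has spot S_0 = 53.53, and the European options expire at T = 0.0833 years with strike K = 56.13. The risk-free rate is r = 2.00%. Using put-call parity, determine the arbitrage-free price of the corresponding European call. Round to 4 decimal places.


Answer: Call price = 1.4088

Derivation:
Put-call parity: C - P = S_0 * exp(-qT) - K * exp(-rT).
S_0 * exp(-qT) = 53.5300 * 0.99717181 = 53.37860682
K * exp(-rT) = 56.1300 * 0.99833539 = 56.03656527
C = P + S*exp(-qT) - K*exp(-rT)
C = 4.0668 + 53.37860682 - 56.03656527 = 1.4088


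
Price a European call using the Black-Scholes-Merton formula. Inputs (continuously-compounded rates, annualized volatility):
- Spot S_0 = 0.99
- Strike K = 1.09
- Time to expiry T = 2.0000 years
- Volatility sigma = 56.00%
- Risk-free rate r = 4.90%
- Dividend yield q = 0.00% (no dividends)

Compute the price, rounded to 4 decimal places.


Answer: Price = 0.3054

Derivation:
d1 = (ln(S/K) + (r - q + 0.5*sigma^2) * T) / (sigma * sqrt(T)) = 0.39821724
d2 = d1 - sigma * sqrt(T) = -0.39374235
exp(-rT) = 0.90664890; exp(-qT) = 1.00000000
C = S_0 * exp(-qT) * N(d1) - K * exp(-rT) * N(d2)
N(d1) = 0.65476497; N(d2) = 0.34688564
C = 0.9900 * 1.00000000 * 0.65476497 - 1.0900 * 0.90664890 * 0.34688564 = 0.3054


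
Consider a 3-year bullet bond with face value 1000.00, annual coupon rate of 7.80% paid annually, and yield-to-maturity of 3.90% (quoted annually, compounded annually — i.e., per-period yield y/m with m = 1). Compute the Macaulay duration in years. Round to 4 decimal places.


Coupon per period c = face * coupon_rate / m = 78.000000
Periods per year m = 1; per-period yield y/m = 0.039000
Number of cashflows N = 3
Cashflows (t years, CF_t, discount factor 1/(1+y/m)^(m*t), PV):
  t = 1.0000: CF_t = 78.000000, DF = 0.962464, PV = 75.072185
  t = 2.0000: CF_t = 78.000000, DF = 0.926337, PV = 72.254268
  t = 3.0000: CF_t = 1078.000000, DF = 0.891566, PV = 961.107836
Price P = sum_t PV_t = 1108.434289
Macaulay numerator sum_t t * PV_t:
  t * PV_t at t = 1.0000: 75.072185
  t * PV_t at t = 2.0000: 144.508537
  t * PV_t at t = 3.0000: 2883.323508
Macaulay duration D = (sum_t t * PV_t) / P = 3102.904230 / 1108.434289 = 2.799358

Answer: Macaulay duration = 2.7994 years


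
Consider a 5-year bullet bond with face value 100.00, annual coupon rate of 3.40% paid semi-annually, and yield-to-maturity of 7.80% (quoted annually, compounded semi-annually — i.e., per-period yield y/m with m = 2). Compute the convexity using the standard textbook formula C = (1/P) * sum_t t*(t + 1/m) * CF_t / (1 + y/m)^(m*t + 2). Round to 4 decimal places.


Coupon per period c = face * coupon_rate / m = 1.700000
Periods per year m = 2; per-period yield y/m = 0.039000
Number of cashflows N = 10
Cashflows (t years, CF_t, discount factor 1/(1+y/m)^(m*t), PV):
  t = 0.5000: CF_t = 1.700000, DF = 0.962464, PV = 1.636189
  t = 1.0000: CF_t = 1.700000, DF = 0.926337, PV = 1.574773
  t = 1.5000: CF_t = 1.700000, DF = 0.891566, PV = 1.515662
  t = 2.0000: CF_t = 1.700000, DF = 0.858100, PV = 1.458770
  t = 2.5000: CF_t = 1.700000, DF = 0.825890, PV = 1.404013
  t = 3.0000: CF_t = 1.700000, DF = 0.794889, PV = 1.351312
  t = 3.5000: CF_t = 1.700000, DF = 0.765052, PV = 1.300589
  t = 4.0000: CF_t = 1.700000, DF = 0.736335, PV = 1.251770
  t = 4.5000: CF_t = 1.700000, DF = 0.708696, PV = 1.204783
  t = 5.0000: CF_t = 101.700000, DF = 0.682094, PV = 69.369007
Price P = sum_t PV_t = 82.066867
Convexity numerator sum_t t*(t + 1/m) * CF_t / (1+y/m)^(m*t + 2):
  t = 0.5000: term = 0.757831
  t = 1.0000: term = 2.188155
  t = 1.5000: term = 4.212040
  t = 2.0000: term = 6.756560
  t = 2.5000: term = 9.754418
  t = 3.0000: term = 13.143585
  t = 3.5000: term = 16.866968
  t = 4.0000: term = 20.872091
  t = 4.5000: term = 25.110792
  t = 5.0000: term = 1767.124207
Convexity = (1/P) * sum = 1866.786646 / 82.066867 = 22.747142

Answer: Convexity = 22.7471


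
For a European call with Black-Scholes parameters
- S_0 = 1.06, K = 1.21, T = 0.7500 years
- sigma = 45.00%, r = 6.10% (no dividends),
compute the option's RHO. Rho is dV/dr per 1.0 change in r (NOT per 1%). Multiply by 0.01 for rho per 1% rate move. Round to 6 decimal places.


Answer: Rho = 0.293288

Derivation:
d1 = -0.0273637123; d2 = -0.4170751440
phi(d1) = 0.3987929498; exp(-qT) = 1.0000000000; exp(-rT) = 0.9552807525
N(d2) = 0.3383117225
Rho = K*T*exp(-rT)*N(d2) = 1.2100 * 0.7500 * 0.9552807525 * 0.3383117225 = 0.293288


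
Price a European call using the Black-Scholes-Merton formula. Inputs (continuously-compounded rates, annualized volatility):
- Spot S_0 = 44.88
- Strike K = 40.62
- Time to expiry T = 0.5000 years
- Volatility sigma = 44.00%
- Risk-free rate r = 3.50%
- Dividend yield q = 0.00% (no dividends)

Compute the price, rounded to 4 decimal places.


Answer: Price = 8.0879

Derivation:
d1 = (ln(S/K) + (r - q + 0.5*sigma^2) * T) / (sigma * sqrt(T)) = 0.53236046
d2 = d1 - sigma * sqrt(T) = 0.22123348
exp(-rT) = 0.98265224; exp(-qT) = 1.00000000
C = S_0 * exp(-qT) * N(d1) - K * exp(-rT) * N(d2)
N(d1) = 0.70276182; N(d2) = 0.58754468
C = 44.8800 * 1.00000000 * 0.70276182 - 40.6200 * 0.98265224 * 0.58754468 = 8.0879


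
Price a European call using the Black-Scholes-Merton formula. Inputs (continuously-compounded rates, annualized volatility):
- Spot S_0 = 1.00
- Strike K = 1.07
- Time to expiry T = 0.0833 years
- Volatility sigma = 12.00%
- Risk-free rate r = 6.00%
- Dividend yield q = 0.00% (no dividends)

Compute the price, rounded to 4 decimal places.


Answer: Price = 0.0005

Derivation:
d1 = (ln(S/K) + (r - q + 0.5*sigma^2) * T) / (sigma * sqrt(T)) = -1.79190195
d2 = d1 - sigma * sqrt(T) = -1.82653604
exp(-rT) = 0.99501447; exp(-qT) = 1.00000000
C = S_0 * exp(-qT) * N(d1) - K * exp(-rT) * N(d2)
N(d1) = 0.03657434; N(d2) = 0.03388478
C = 1.0000 * 1.00000000 * 0.03657434 - 1.0700 * 0.99501447 * 0.03388478 = 0.0005


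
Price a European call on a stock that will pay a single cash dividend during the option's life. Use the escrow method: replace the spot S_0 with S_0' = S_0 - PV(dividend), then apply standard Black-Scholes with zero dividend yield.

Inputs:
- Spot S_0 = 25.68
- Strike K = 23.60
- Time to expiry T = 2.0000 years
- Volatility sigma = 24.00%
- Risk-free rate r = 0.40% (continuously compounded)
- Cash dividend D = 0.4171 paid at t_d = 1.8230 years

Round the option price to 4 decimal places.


PV(D) = D * exp(-r * t_d) = 0.4171 * 0.99273452 = 0.41406957
S_0' = S_0 - PV(D) = 25.6800 - 0.41406957 = 25.26593043
d1 = (ln(S_0'/K) + (r + sigma^2/2)*T) / (sigma*sqrt(T)) = 0.39424194
d2 = d1 - sigma*sqrt(T) = 0.05483069
exp(-rT) = 0.99203191
N(d1) = 0.65329879; N(d2) = 0.52186332
C = S_0' * N(d1) - K * exp(-rT) * N(d2) = 25.26593043 * 0.65329879 - 23.6000 * 0.99203191 * 0.52186332 = 4.2884

Answer: Price = 4.2884


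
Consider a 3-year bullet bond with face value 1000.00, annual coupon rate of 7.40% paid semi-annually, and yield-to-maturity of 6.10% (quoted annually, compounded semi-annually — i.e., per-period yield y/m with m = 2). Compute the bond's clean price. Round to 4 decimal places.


Coupon per period c = face * coupon_rate / m = 37.000000
Periods per year m = 2; per-period yield y/m = 0.030500
Number of cashflows N = 6
Cashflows (t years, CF_t, discount factor 1/(1+y/m)^(m*t), PV):
  t = 0.5000: CF_t = 37.000000, DF = 0.970403, PV = 35.904901
  t = 1.0000: CF_t = 37.000000, DF = 0.941681, PV = 34.842213
  t = 1.5000: CF_t = 37.000000, DF = 0.913810, PV = 33.810978
  t = 2.0000: CF_t = 37.000000, DF = 0.886764, PV = 32.810265
  t = 2.5000: CF_t = 37.000000, DF = 0.860518, PV = 31.839170
  t = 3.0000: CF_t = 1037.000000, DF = 0.835049, PV = 865.945939
Price P = sum_t PV_t = 1035.153466

Answer: Price = 1035.1535


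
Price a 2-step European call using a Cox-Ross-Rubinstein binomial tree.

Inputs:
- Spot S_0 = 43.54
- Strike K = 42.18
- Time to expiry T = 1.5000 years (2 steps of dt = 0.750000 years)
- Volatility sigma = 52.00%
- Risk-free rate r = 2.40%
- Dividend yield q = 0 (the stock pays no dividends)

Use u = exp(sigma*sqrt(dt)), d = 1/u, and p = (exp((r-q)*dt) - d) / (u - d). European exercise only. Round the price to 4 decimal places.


Answer: Price = V(0,0) = 11.1089

Derivation:
dt = T/N = 0.750000
u = exp(sigma*sqrt(dt)) = 1.568835; d = 1/u = 0.637416
p = (exp((r-q)*dt) - d) / (u - d) = 0.408782
Discount per step: exp(-r*dt) = 0.982161
Stock lattice S(k, i) with i counting down-moves:
  k=0: S(0,0) = 43.5400
  k=1: S(1,0) = 68.3071; S(1,1) = 27.7531
  k=2: S(2,0) = 107.1625; S(2,1) = 43.5400; S(2,2) = 17.6902
Terminal payoffs V(N, i) = max(S_T - K, 0):
  V(2,0) = 64.982511; V(2,1) = 1.360000; V(2,2) = 0.000000
Backward induction: V(k, i) = exp(-r*dt) * [p * V(k+1, i) + (1-p) * V(k+1, i+1)].
  V(1,0) = exp(-r*dt) * [p*64.982511 + (1-p)*1.360000] = 26.879517
  V(1,1) = exp(-r*dt) * [p*1.360000 + (1-p)*0.000000] = 0.546026
  V(0,0) = exp(-r*dt) * [p*26.879517 + (1-p)*0.546026] = 11.108909


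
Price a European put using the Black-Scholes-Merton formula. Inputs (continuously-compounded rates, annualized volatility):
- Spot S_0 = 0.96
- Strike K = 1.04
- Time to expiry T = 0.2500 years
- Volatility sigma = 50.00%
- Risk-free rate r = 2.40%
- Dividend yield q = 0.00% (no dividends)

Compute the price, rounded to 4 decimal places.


d1 = (ln(S/K) + (r - q + 0.5*sigma^2) * T) / (sigma * sqrt(T)) = -0.17117083
d2 = d1 - sigma * sqrt(T) = -0.42117083
exp(-rT) = 0.99401796; exp(-qT) = 1.00000000
P = K * exp(-rT) * N(-d2) - S_0 * exp(-qT) * N(-d1)
N(-d1) = 0.56795528; N(-d2) = 0.66318483
P = 1.0400 * 0.99401796 * 0.66318483 - 0.9600 * 1.00000000 * 0.56795528 = 0.1403

Answer: Price = 0.1403


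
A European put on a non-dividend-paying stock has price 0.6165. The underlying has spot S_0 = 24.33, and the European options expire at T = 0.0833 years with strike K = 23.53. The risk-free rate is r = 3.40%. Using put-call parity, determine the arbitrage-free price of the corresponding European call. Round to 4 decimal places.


Put-call parity: C - P = S_0 * exp(-qT) - K * exp(-rT).
S_0 * exp(-qT) = 24.3300 * 1.00000000 = 24.33000000
K * exp(-rT) = 23.5300 * 0.99717181 = 23.46345262
C = P + S*exp(-qT) - K*exp(-rT)
C = 0.6165 + 24.33000000 - 23.46345262 = 1.4830

Answer: Call price = 1.4830


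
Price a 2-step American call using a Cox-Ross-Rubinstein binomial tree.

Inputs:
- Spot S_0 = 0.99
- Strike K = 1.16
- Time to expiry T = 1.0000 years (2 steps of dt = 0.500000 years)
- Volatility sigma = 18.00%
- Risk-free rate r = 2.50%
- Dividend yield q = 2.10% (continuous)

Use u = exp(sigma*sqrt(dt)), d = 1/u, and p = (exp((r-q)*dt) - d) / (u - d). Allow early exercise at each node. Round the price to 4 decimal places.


dt = T/N = 0.500000
u = exp(sigma*sqrt(dt)) = 1.135734; d = 1/u = 0.880488
p = (exp((r-q)*dt) - d) / (u - d) = 0.476066
Discount per step: exp(-r*dt) = 0.987578
Stock lattice S(k, i) with i counting down-moves:
  k=0: S(0,0) = 0.9900
  k=1: S(1,0) = 1.1244; S(1,1) = 0.8717
  k=2: S(2,0) = 1.2770; S(2,1) = 0.9900; S(2,2) = 0.7675
Terminal payoffs V(N, i) = max(S_T - K, 0):
  V(2,0) = 0.116993; V(2,1) = 0.000000; V(2,2) = 0.000000
Backward induction: V(k, i) = exp(-r*dt) * [p * V(k+1, i) + (1-p) * V(k+1, i+1)]; then take max(V_cont, immediate exercise) for American.
  V(1,0) = exp(-r*dt) * [p*0.116993 + (1-p)*0.000000] = 0.055005; exercise = 0.000000; V(1,0) = max -> 0.055005
  V(1,1) = exp(-r*dt) * [p*0.000000 + (1-p)*0.000000] = 0.000000; exercise = 0.000000; V(1,1) = max -> 0.000000
  V(0,0) = exp(-r*dt) * [p*0.055005 + (1-p)*0.000000] = 0.025861; exercise = 0.000000; V(0,0) = max -> 0.025861

Answer: Price = V(0,0) = 0.0259


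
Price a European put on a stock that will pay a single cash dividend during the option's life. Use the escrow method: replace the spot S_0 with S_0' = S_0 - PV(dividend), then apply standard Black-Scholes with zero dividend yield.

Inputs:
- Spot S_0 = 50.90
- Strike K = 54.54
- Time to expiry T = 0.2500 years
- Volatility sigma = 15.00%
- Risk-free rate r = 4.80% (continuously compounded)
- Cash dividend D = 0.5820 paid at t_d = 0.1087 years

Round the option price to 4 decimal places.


Answer: Price = 3.9509

Derivation:
PV(D) = D * exp(-r * t_d) = 0.5820 * 0.99479599 = 0.57897127
S_0' = S_0 - PV(D) = 50.9000 - 0.57897127 = 50.32102873
d1 = (ln(S_0'/K) + (r + sigma^2/2)*T) / (sigma*sqrt(T)) = -0.87598429
d2 = d1 - sigma*sqrt(T) = -0.95098429
exp(-rT) = 0.98807171
N(-d1) = 0.80948071; N(-d2) = 0.82919382
P = K * exp(-rT) * N(-d2) - S_0' * N(-d1) = 54.5400 * 0.98807171 * 0.82919382 - 50.32102873 * 0.80948071 = 3.9509


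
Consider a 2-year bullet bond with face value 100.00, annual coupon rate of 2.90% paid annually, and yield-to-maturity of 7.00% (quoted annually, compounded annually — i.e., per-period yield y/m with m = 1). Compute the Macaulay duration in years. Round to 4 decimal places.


Answer: Macaulay duration = 1.9707 years

Derivation:
Coupon per period c = face * coupon_rate / m = 2.900000
Periods per year m = 1; per-period yield y/m = 0.070000
Number of cashflows N = 2
Cashflows (t years, CF_t, discount factor 1/(1+y/m)^(m*t), PV):
  t = 1.0000: CF_t = 2.900000, DF = 0.934579, PV = 2.710280
  t = 2.0000: CF_t = 102.900000, DF = 0.873439, PV = 89.876845
Price P = sum_t PV_t = 92.587126
Macaulay numerator sum_t t * PV_t:
  t * PV_t at t = 1.0000: 2.710280
  t * PV_t at t = 2.0000: 179.753690
Macaulay duration D = (sum_t t * PV_t) / P = 182.463971 / 92.587126 = 1.970727


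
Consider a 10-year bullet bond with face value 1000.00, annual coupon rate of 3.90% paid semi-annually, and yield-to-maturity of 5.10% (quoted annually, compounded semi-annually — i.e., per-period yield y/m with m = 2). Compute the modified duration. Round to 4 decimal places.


Coupon per period c = face * coupon_rate / m = 19.500000
Periods per year m = 2; per-period yield y/m = 0.025500
Number of cashflows N = 20
Cashflows (t years, CF_t, discount factor 1/(1+y/m)^(m*t), PV):
  t = 0.5000: CF_t = 19.500000, DF = 0.975134, PV = 19.015115
  t = 1.0000: CF_t = 19.500000, DF = 0.950886, PV = 18.542286
  t = 1.5000: CF_t = 19.500000, DF = 0.927242, PV = 18.081215
  t = 2.0000: CF_t = 19.500000, DF = 0.904185, PV = 17.631609
  t = 2.5000: CF_t = 19.500000, DF = 0.881702, PV = 17.193183
  t = 3.0000: CF_t = 19.500000, DF = 0.859777, PV = 16.765659
  t = 3.5000: CF_t = 19.500000, DF = 0.838398, PV = 16.348765
  t = 4.0000: CF_t = 19.500000, DF = 0.817551, PV = 15.942238
  t = 4.5000: CF_t = 19.500000, DF = 0.797222, PV = 15.545820
  t = 5.0000: CF_t = 19.500000, DF = 0.777398, PV = 15.159259
  t = 5.5000: CF_t = 19.500000, DF = 0.758067, PV = 14.782310
  t = 6.0000: CF_t = 19.500000, DF = 0.739217, PV = 14.414734
  t = 6.5000: CF_t = 19.500000, DF = 0.720836, PV = 14.056298
  t = 7.0000: CF_t = 19.500000, DF = 0.702912, PV = 13.706776
  t = 7.5000: CF_t = 19.500000, DF = 0.685433, PV = 13.365944
  t = 8.0000: CF_t = 19.500000, DF = 0.668389, PV = 13.033588
  t = 8.5000: CF_t = 19.500000, DF = 0.651769, PV = 12.709495
  t = 9.0000: CF_t = 19.500000, DF = 0.635562, PV = 12.393462
  t = 9.5000: CF_t = 19.500000, DF = 0.619758, PV = 12.085287
  t = 10.0000: CF_t = 1019.500000, DF = 0.604347, PV = 616.132242
Price P = sum_t PV_t = 906.905286
First compute Macaulay numerator sum_t t * PV_t:
  t * PV_t at t = 0.5000: 9.507557
  t * PV_t at t = 1.0000: 18.542286
  t * PV_t at t = 1.5000: 27.121823
  t * PV_t at t = 2.0000: 35.263219
  t * PV_t at t = 2.5000: 42.982958
  t * PV_t at t = 3.0000: 50.296976
  t * PV_t at t = 3.5000: 57.220678
  t * PV_t at t = 4.0000: 63.768953
  t * PV_t at t = 4.5000: 69.956189
  t * PV_t at t = 5.0000: 75.796293
  t * PV_t at t = 5.5000: 81.302704
  t * PV_t at t = 6.0000: 86.488404
  t * PV_t at t = 6.5000: 91.365940
  t * PV_t at t = 7.0000: 95.947430
  t * PV_t at t = 7.5000: 100.244581
  t * PV_t at t = 8.0000: 104.268701
  t * PV_t at t = 8.5000: 108.030712
  t * PV_t at t = 9.0000: 111.541160
  t * PV_t at t = 9.5000: 114.810230
  t * PV_t at t = 10.0000: 6161.322422
Macaulay duration D = 7505.779217 / 906.905286 = 8.276255
Modified duration = D / (1 + y/m) = 8.276255 / (1 + 0.025500) = 8.070458

Answer: Modified duration = 8.0705


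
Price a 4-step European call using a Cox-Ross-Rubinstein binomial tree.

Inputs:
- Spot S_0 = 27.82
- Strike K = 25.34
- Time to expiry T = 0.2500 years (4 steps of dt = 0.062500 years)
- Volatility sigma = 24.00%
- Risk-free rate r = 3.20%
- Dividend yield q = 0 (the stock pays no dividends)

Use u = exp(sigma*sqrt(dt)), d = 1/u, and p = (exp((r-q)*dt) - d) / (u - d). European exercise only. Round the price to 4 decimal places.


Answer: Price = V(0,0) = 3.0574

Derivation:
dt = T/N = 0.062500
u = exp(sigma*sqrt(dt)) = 1.061837; d = 1/u = 0.941765
p = (exp((r-q)*dt) - d) / (u - d) = 0.501678
Discount per step: exp(-r*dt) = 0.998002
Stock lattice S(k, i) with i counting down-moves:
  k=0: S(0,0) = 27.8200
  k=1: S(1,0) = 29.5403; S(1,1) = 26.1999
  k=2: S(2,0) = 31.3670; S(2,1) = 27.8200; S(2,2) = 24.6741
  k=3: S(3,0) = 33.3066; S(3,1) = 29.5403; S(3,2) = 26.1999; S(3,3) = 23.2372
  k=4: S(4,0) = 35.3662; S(4,1) = 31.3670; S(4,2) = 27.8200; S(4,3) = 24.6741; S(4,4) = 21.8840
Terminal payoffs V(N, i) = max(S_T - K, 0):
  V(4,0) = 10.026151; V(4,1) = 6.026962; V(4,2) = 2.480000; V(4,3) = 0.000000; V(4,4) = 0.000000
Backward induction: V(k, i) = exp(-r*dt) * [p * V(k+1, i) + (1-p) * V(k+1, i+1)].
  V(3,0) = exp(-r*dt) * [p*10.026151 + (1-p)*6.026962] = 8.017216
  V(3,1) = exp(-r*dt) * [p*6.026962 + (1-p)*2.480000] = 4.250922
  V(3,2) = exp(-r*dt) * [p*2.480000 + (1-p)*0.000000] = 1.241675
  V(3,3) = exp(-r*dt) * [p*0.000000 + (1-p)*0.000000] = 0.000000
  V(2,0) = exp(-r*dt) * [p*8.017216 + (1-p)*4.250922] = 6.128120
  V(2,1) = exp(-r*dt) * [p*4.250922 + (1-p)*1.241675] = 2.745850
  V(2,2) = exp(-r*dt) * [p*1.241675 + (1-p)*0.000000] = 0.621676
  V(1,0) = exp(-r*dt) * [p*6.128120 + (1-p)*2.745850] = 4.433784
  V(1,1) = exp(-r*dt) * [p*2.745850 + (1-p)*0.621676] = 1.683956
  V(0,0) = exp(-r*dt) * [p*4.433784 + (1-p)*1.683956] = 3.057363


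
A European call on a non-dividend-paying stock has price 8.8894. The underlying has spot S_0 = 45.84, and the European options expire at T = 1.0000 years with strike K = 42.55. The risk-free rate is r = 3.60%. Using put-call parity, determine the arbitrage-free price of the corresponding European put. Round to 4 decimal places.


Put-call parity: C - P = S_0 * exp(-qT) - K * exp(-rT).
S_0 * exp(-qT) = 45.8400 * 1.00000000 = 45.84000000
K * exp(-rT) = 42.5500 * 0.96464029 = 41.04544449
P = C - S*exp(-qT) + K*exp(-rT)
P = 8.8894 - 45.84000000 + 41.04544449 = 4.0948

Answer: Put price = 4.0948


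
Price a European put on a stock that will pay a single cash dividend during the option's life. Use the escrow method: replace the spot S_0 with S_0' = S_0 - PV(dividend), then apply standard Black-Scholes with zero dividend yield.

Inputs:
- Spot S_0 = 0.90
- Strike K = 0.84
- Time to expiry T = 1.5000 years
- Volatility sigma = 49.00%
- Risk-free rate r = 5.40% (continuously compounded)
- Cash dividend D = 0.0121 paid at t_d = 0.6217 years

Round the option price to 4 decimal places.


Answer: Price = 0.1442

Derivation:
PV(D) = D * exp(-r * t_d) = 0.0121 * 0.96698548 = 0.01170052
S_0' = S_0 - PV(D) = 0.9000 - 0.01170052 = 0.88829948
d1 = (ln(S_0'/K) + (r + sigma^2/2)*T) / (sigma*sqrt(T)) = 0.52819337
d2 = d1 - sigma*sqrt(T) = -0.07193161
exp(-rT) = 0.92219369
N(-d1) = 0.29868256; N(-d2) = 0.52867183
P = K * exp(-rT) * N(-d2) - S_0' * N(-d1) = 0.8400 * 0.92219369 * 0.52867183 - 0.88829948 * 0.29868256 = 0.1442


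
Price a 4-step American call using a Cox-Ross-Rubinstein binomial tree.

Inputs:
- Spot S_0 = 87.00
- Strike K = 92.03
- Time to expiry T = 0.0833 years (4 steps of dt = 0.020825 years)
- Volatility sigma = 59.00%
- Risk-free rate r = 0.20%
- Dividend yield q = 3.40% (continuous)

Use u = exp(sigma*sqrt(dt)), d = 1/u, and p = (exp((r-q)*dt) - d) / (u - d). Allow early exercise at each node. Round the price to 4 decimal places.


dt = T/N = 0.020825
u = exp(sigma*sqrt(dt)) = 1.088872; d = 1/u = 0.918382
p = (exp((r-q)*dt) - d) / (u - d) = 0.474820
Discount per step: exp(-r*dt) = 0.999958
Stock lattice S(k, i) with i counting down-moves:
  k=0: S(0,0) = 87.0000
  k=1: S(1,0) = 94.7318; S(1,1) = 79.8992
  k=2: S(2,0) = 103.1508; S(2,1) = 87.0000; S(2,2) = 73.3780
  k=3: S(3,0) = 112.3180; S(3,1) = 94.7318; S(3,2) = 79.8992; S(3,3) = 67.3890
  k=4: S(4,0) = 122.3000; S(4,1) = 103.1508; S(4,2) = 87.0000; S(4,3) = 73.3780; S(4,4) = 61.8888
Terminal payoffs V(N, i) = max(S_T - K, 0):
  V(4,0) = 30.269951; V(4,1) = 11.120840; V(4,2) = 0.000000; V(4,3) = 0.000000; V(4,4) = 0.000000
Backward induction: V(k, i) = exp(-r*dt) * [p * V(k+1, i) + (1-p) * V(k+1, i+1)]; then take max(V_cont, immediate exercise) for American.
  V(3,0) = exp(-r*dt) * [p*30.269951 + (1-p)*11.120840] = 20.212377; exercise = 20.288042; V(3,0) = max -> 20.288042
  V(3,1) = exp(-r*dt) * [p*11.120840 + (1-p)*0.000000] = 5.280176; exercise = 2.701848; V(3,1) = max -> 5.280176
  V(3,2) = exp(-r*dt) * [p*0.000000 + (1-p)*0.000000] = 0.000000; exercise = 0.000000; V(3,2) = max -> 0.000000
  V(3,3) = exp(-r*dt) * [p*0.000000 + (1-p)*0.000000] = 0.000000; exercise = 0.000000; V(3,3) = max -> 0.000000
  V(2,0) = exp(-r*dt) * [p*20.288042 + (1-p)*5.280176] = 12.405693; exercise = 11.120840; V(2,0) = max -> 12.405693
  V(2,1) = exp(-r*dt) * [p*5.280176 + (1-p)*0.000000] = 2.507028; exercise = 0.000000; V(2,1) = max -> 2.507028
  V(2,2) = exp(-r*dt) * [p*0.000000 + (1-p)*0.000000] = 0.000000; exercise = 0.000000; V(2,2) = max -> 0.000000
  V(1,0) = exp(-r*dt) * [p*12.405693 + (1-p)*2.507028] = 7.206811; exercise = 2.701848; V(1,0) = max -> 7.206811
  V(1,1) = exp(-r*dt) * [p*2.507028 + (1-p)*0.000000] = 1.190337; exercise = 0.000000; V(1,1) = max -> 1.190337
  V(0,0) = exp(-r*dt) * [p*7.206811 + (1-p)*1.190337] = 4.046910; exercise = 0.000000; V(0,0) = max -> 4.046910

Answer: Price = V(0,0) = 4.0469


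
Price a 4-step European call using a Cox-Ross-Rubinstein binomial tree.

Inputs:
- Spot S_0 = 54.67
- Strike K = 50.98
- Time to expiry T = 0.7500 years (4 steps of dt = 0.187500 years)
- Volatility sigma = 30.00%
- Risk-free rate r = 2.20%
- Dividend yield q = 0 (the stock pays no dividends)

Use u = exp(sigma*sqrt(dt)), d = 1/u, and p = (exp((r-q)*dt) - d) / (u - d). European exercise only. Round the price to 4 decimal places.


Answer: Price = V(0,0) = 8.1296

Derivation:
dt = T/N = 0.187500
u = exp(sigma*sqrt(dt)) = 1.138719; d = 1/u = 0.878180
p = (exp((r-q)*dt) - d) / (u - d) = 0.483435
Discount per step: exp(-r*dt) = 0.995883
Stock lattice S(k, i) with i counting down-moves:
  k=0: S(0,0) = 54.6700
  k=1: S(1,0) = 62.2538; S(1,1) = 48.0101
  k=2: S(2,0) = 70.8895; S(2,1) = 54.6700; S(2,2) = 42.1615
  k=3: S(3,0) = 80.7232; S(3,1) = 62.2538; S(3,2) = 48.0101; S(3,3) = 37.0254
  k=4: S(4,0) = 91.9211; S(4,1) = 70.8895; S(4,2) = 54.6700; S(4,3) = 42.1615; S(4,4) = 32.5149
Terminal payoffs V(N, i) = max(S_T - K, 0):
  V(4,0) = 40.941077; V(4,1) = 19.909529; V(4,2) = 3.690000; V(4,3) = 0.000000; V(4,4) = 0.000000
Backward induction: V(k, i) = exp(-r*dt) * [p * V(k+1, i) + (1-p) * V(k+1, i+1)].
  V(3,0) = exp(-r*dt) * [p*40.941077 + (1-p)*19.909529] = 29.953102
  V(3,1) = exp(-r*dt) * [p*19.909529 + (1-p)*3.690000] = 11.483619
  V(3,2) = exp(-r*dt) * [p*3.690000 + (1-p)*0.000000] = 1.776531
  V(3,3) = exp(-r*dt) * [p*0.000000 + (1-p)*0.000000] = 0.000000
  V(2,0) = exp(-r*dt) * [p*29.953102 + (1-p)*11.483619] = 20.328384
  V(2,1) = exp(-r*dt) * [p*11.483619 + (1-p)*1.776531] = 6.442645
  V(2,2) = exp(-r*dt) * [p*1.776531 + (1-p)*0.000000] = 0.855302
  V(1,0) = exp(-r*dt) * [p*20.328384 + (1-p)*6.442645] = 13.101341
  V(1,1) = exp(-r*dt) * [p*6.442645 + (1-p)*0.855302] = 3.541779
  V(0,0) = exp(-r*dt) * [p*13.101341 + (1-p)*3.541779] = 8.129601


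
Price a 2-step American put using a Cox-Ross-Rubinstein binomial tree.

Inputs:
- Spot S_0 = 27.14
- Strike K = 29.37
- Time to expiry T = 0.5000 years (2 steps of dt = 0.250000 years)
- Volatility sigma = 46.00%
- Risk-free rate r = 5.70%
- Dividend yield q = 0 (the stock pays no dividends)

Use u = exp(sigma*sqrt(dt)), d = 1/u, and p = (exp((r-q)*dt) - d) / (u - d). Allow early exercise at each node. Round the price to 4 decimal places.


Answer: Price = V(0,0) = 4.5909

Derivation:
dt = T/N = 0.250000
u = exp(sigma*sqrt(dt)) = 1.258600; d = 1/u = 0.794534
p = (exp((r-q)*dt) - d) / (u - d) = 0.473679
Discount per step: exp(-r*dt) = 0.985851
Stock lattice S(k, i) with i counting down-moves:
  k=0: S(0,0) = 27.1400
  k=1: S(1,0) = 34.1584; S(1,1) = 21.5636
  k=2: S(2,0) = 42.9918; S(2,1) = 27.1400; S(2,2) = 17.1330
Terminal payoffs V(N, i) = max(K - S_T, 0):
  V(2,0) = 0.000000; V(2,1) = 2.230000; V(2,2) = 12.236962
Backward induction: V(k, i) = exp(-r*dt) * [p * V(k+1, i) + (1-p) * V(k+1, i+1)]; then take max(V_cont, immediate exercise) for American.
  V(1,0) = exp(-r*dt) * [p*0.000000 + (1-p)*2.230000] = 1.157090; exercise = 0.000000; V(1,0) = max -> 1.157090
  V(1,1) = exp(-r*dt) * [p*2.230000 + (1-p)*12.236962] = 7.390803; exercise = 7.806358; V(1,1) = max -> 7.806358
  V(0,0) = exp(-r*dt) * [p*1.157090 + (1-p)*7.806358] = 4.590853; exercise = 2.230000; V(0,0) = max -> 4.590853


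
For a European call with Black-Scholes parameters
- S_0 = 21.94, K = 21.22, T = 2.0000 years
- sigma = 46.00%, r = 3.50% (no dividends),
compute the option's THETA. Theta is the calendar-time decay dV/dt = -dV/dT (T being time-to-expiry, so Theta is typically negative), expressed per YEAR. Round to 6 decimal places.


Answer: Theta = -1.566560

Derivation:
d1 = 0.4841641935; d2 = -0.1663740452
phi(d1) = 0.3548195189; exp(-qT) = 1.0000000000; exp(-rT) = 0.9323938199
Theta = -S*exp(-qT)*phi(d1)*sigma/(2*sqrt(T)) - r*K*exp(-rT)*N(d2) + q*S*exp(-qT)*N(d1)
N(d1) = 0.6858653268; N(d2) = 0.4339312991; sqrt(T) = 1.4142135624
Term 1 = -21.9400 * 1.0000000000 * 0.3548195189 * 0.4600 / (2 * 1.4142135624) = -1.2660678018
Term 2 = -0.0350 * 21.2200 * 0.9323938199 * 0.4339312991 = -0.3004926037
Term 3 = 0 (no dividend yield, q = 0)
Theta = -1.2660678018 + (-0.3004926037) + (0.0000000000) = -1.566560


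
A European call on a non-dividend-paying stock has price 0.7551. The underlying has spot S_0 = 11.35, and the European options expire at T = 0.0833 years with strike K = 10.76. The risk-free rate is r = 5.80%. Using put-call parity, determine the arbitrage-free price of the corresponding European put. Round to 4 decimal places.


Put-call parity: C - P = S_0 * exp(-qT) - K * exp(-rT).
S_0 * exp(-qT) = 11.3500 * 1.00000000 = 11.35000000
K * exp(-rT) = 10.7600 * 0.99518025 = 10.70813952
P = C - S*exp(-qT) + K*exp(-rT)
P = 0.7551 - 11.35000000 + 10.70813952 = 0.1132

Answer: Put price = 0.1132


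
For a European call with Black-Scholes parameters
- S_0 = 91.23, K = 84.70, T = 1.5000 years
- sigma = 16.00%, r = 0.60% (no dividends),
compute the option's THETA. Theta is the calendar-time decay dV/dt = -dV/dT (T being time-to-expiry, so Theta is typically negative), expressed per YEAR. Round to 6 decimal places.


d1 = 0.5229057858; d2 = 0.3269466064
phi(d1) = 0.3479648662; exp(-qT) = 1.0000000000; exp(-rT) = 0.9910403788
Theta = -S*exp(-qT)*phi(d1)*sigma/(2*sqrt(T)) - r*K*exp(-rT)*N(d2) + q*S*exp(-qT)*N(d1)
N(d1) = 0.6994800910; N(d2) = 0.6281458652; sqrt(T) = 1.2247448714
Term 1 = -91.2300 * 1.0000000000 * 0.3479648662 * 0.1600 / (2 * 1.2247448714) = -2.0735639224
Term 2 = -0.0060 * 84.7000 * 0.9910403788 * 0.6281458652 = -0.3163636050
Term 3 = 0 (no dividend yield, q = 0)
Theta = -2.0735639224 + (-0.3163636050) + (0.0000000000) = -2.389928

Answer: Theta = -2.389928
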